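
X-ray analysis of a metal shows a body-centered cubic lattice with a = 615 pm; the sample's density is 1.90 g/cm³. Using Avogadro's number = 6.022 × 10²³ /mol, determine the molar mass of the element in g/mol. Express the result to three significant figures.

A BCC cell has Z = 2 atoms; a = 6.150 × 10^-8 cm.
M = ρ·N_A·a³/Z = 1.90 × 6.022 × 10²³ × 2.326 × 10^-22 / 2 = 133 g/mol.

133 g/mol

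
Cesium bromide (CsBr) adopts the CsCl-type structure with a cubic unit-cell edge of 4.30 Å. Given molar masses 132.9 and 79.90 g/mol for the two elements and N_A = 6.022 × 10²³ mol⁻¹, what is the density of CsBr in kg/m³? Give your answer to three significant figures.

4440 kg/m³

The CsCl-type structure contains Z = 1 formula unit per cell; M(CsBr) = 132.9 + 79.90 = 212.8 g/mol.
a³ = (4.300 × 10^-8 cm)³ = 7.951 × 10^-23 cm³.
ρ = 1 × 212.8 / (6.022 × 10²³ × 7.951 × 10^-23) = 4.445 g/cm³ = 4440 kg/m³.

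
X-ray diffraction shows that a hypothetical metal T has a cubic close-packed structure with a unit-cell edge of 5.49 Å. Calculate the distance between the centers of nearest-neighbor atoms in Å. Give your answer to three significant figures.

In an FCC structure, atoms touch along the face diagonal, so √2·a = 4r; the nearest-neighbor distance equals 2r = 0.7071·a.
d = 0.7071 × 5.49 = 3.88 Å.

3.88 Å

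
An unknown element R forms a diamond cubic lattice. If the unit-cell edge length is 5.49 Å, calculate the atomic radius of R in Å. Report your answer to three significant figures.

1.19 Å

In a diamond cubic lattice, nearest neighbors lie along the body diagonal with √3·a = 8r.
r = √3·a/8 = 1.7321 × 5.49 / 8 = 1.19 Å.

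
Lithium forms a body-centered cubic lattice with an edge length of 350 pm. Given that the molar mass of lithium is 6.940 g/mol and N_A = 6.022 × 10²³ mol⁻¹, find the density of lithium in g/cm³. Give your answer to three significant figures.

A BCC unit cell contains Z = 2 atoms.
Cell volume: a³ = (350 pm)³ = (3.500 × 10^-8 cm)³ = 4.288 × 10^-23 cm³.
ρ = Z·M/(N_A·a³) = 2 × 6.940 / (6.022 × 10²³ × 4.288 × 10^-23) = 0.5376 g/cm³.

0.538 g/cm³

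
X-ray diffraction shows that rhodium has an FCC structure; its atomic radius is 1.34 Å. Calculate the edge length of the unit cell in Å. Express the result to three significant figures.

3.79 Å

In an FCC lattice, atoms touch along the face diagonal, so √2·a = 4r.
a = 4r/√2 = 4 × 1.34 / 1.4142 = 3.79 Å.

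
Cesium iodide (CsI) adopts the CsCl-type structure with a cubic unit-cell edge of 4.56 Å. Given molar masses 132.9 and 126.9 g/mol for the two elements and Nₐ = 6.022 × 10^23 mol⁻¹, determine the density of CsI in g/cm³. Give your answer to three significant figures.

The CsCl-type structure contains Z = 1 formula unit per cell; M(CsI) = 132.9 + 126.9 = 259.8 g/mol.
a³ = (4.560 × 10^-8 cm)³ = 9.482 × 10^-23 cm³.
ρ = 1 × 259.8 / (6.022 × 10²³ × 9.482 × 10^-23) = 4.550 g/cm³.

4.55 g/cm³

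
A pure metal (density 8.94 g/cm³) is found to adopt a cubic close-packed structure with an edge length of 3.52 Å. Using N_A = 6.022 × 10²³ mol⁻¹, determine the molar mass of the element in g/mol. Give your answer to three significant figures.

An FCC cell has Z = 4 atoms; a = 3.520 × 10^-8 cm.
M = ρ·N_A·a³/Z = 8.94 × 6.022 × 10²³ × 4.361 × 10^-23 / 4 = 58.7 g/mol.

58.7 g/mol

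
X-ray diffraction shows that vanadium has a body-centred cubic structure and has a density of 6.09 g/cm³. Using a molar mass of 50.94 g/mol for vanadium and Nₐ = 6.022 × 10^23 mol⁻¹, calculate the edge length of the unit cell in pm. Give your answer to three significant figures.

303 pm

With Z = 2 atoms per BCC cell, a³ = Z·M/(N_A·ρ) = 2 × 50.94 / (6.022 × 10²³ × 6.090 g/cm³) = 2.778 × 10^-23 cm³.
a = (2.778 × 10^-23)^(1/3) = 3.029 × 10^-8 cm = 303 pm.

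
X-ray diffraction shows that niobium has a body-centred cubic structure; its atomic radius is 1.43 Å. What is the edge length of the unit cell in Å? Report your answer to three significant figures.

3.30 Å

In a BCC lattice, atoms touch along the body diagonal, so √3·a = 4r.
a = 4r/√3 = 4 × 1.43 / 1.7321 = 3.30 Å.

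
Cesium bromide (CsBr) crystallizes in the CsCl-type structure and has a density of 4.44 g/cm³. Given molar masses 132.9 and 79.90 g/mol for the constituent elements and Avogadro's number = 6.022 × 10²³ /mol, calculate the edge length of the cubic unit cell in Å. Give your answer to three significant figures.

4.30 Å

M(CsBr) = 212.8 g/mol; Z = 1 formula unit per cell.
a³ = Z·M/(N_A·ρ) = 1 × 212.8 / (6.022 × 10²³ × 4.44) = 7.959 × 10^-23 cm³, so a = 4.301 × 10^-8 cm = 4.30 Å.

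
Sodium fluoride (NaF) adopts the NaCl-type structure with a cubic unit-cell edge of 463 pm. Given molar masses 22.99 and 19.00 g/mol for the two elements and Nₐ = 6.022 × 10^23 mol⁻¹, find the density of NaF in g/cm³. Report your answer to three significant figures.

The NaCl-type structure contains Z = 4 formula units per cell; M(NaF) = 22.99 + 19.00 = 41.99 g/mol.
a³ = (4.630 × 10^-8 cm)³ = 9.925 × 10^-23 cm³.
ρ = 4 × 41.99 / (6.022 × 10²³ × 9.925 × 10^-23) = 2.810 g/cm³.

2.81 g/cm³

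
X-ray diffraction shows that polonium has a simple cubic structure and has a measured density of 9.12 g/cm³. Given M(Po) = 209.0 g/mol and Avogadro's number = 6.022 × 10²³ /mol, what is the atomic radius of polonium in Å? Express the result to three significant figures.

For a simple cubic cell (Z = 1), a³ = Z·M/(N_A·ρ) = 1 × 209.0 / (6.022 × 10²³ × 9.120) = 3.805 × 10^-23 cm³, so a = 3.364 × 10^-8 cm = 3.364 Å.
Atoms touch along the cell edge, so a = 2r, so r = 0.5000 × a = 1.68 Å.

1.68 Å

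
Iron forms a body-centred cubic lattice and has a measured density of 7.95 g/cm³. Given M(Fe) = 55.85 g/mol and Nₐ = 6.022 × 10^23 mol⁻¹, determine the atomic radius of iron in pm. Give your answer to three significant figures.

For a BCC cell (Z = 2), a³ = Z·M/(N_A·ρ) = 2 × 55.85 / (6.022 × 10²³ × 7.950) = 2.333 × 10^-23 cm³, so a = 2.857 × 10^-8 cm = 285.7 pm.
Atoms touch along the body diagonal, so √3·a = 4r, so r = 0.4330 × a = 124 pm.

124 pm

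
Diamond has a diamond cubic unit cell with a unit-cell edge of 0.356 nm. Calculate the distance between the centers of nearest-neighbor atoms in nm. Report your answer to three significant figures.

In a diamond cubic structure, nearest neighbors lie along the body diagonal with √3·a = 8r; the nearest-neighbor distance equals 2r = 0.4330·a.
d = 0.4330 × 0.356 = 0.154 nm.

0.154 nm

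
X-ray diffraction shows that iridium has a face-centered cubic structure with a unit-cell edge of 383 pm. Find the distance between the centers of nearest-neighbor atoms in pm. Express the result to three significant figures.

271 pm

In an FCC structure, atoms touch along the face diagonal, so √2·a = 4r; the nearest-neighbor distance equals 2r = 0.7071·a.
d = 0.7071 × 383 = 271 pm.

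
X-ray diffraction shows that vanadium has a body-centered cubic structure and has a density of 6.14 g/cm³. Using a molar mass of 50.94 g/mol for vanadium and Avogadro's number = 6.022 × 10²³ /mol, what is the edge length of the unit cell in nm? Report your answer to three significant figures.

0.302 nm

With Z = 2 atoms per BCC cell, a³ = Z·M/(N_A·ρ) = 2 × 50.94 / (6.022 × 10²³ × 6.140 g/cm³) = 2.755 × 10^-23 cm³.
a = (2.755 × 10^-23)^(1/3) = 3.020 × 10^-8 cm = 0.302 nm.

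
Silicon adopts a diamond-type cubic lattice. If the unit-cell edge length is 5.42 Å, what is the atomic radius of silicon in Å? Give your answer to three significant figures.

In a diamond cubic lattice, nearest neighbors lie along the body diagonal with √3·a = 8r.
r = √3·a/8 = 1.7321 × 5.42 / 8 = 1.17 Å.

1.17 Å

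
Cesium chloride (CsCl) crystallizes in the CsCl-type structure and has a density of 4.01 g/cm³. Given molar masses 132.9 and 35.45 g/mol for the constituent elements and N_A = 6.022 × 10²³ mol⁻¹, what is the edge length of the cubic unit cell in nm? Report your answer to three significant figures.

M(CsCl) = 168.35 g/mol; Z = 1 formula unit per cell.
a³ = Z·M/(N_A·ρ) = 1 × 168.35 / (6.022 × 10²³ × 4.01) = 6.972 × 10^-23 cm³, so a = 4.116 × 10^-8 cm = 0.412 nm.

0.412 nm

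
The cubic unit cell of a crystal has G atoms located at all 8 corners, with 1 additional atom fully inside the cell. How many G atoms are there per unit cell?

Corner atoms are shared by 8 cells (1/8 each), interior atoms are unshared.
Net atoms = 8 × 1/8 + 1 = 1 + 1 = 2.

2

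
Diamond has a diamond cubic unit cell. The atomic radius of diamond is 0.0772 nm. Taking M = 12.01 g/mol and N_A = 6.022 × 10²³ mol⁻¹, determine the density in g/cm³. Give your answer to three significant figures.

3.52 g/cm³

In a diamond cubic lattice, nearest neighbors lie along the body diagonal with √3·a = 8r, giving a = 0.3566 nm = 3.566 × 10^-8 cm.
With Z = 8, ρ = Z·M/(N_A·a³) = 8 × 12.01 / (6.022 × 10²³ × 4.534 × 10^-23) = 3.519 g/cm³.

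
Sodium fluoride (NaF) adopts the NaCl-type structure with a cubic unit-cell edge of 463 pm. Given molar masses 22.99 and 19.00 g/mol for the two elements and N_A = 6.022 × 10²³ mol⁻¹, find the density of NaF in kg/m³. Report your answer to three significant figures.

2810 kg/m³

The NaCl-type structure contains Z = 4 formula units per cell; M(NaF) = 22.99 + 19.00 = 41.99 g/mol.
a³ = (4.630 × 10^-8 cm)³ = 9.925 × 10^-23 cm³.
ρ = 4 × 41.99 / (6.022 × 10²³ × 9.925 × 10^-23) = 2.810 g/cm³ = 2810 kg/m³.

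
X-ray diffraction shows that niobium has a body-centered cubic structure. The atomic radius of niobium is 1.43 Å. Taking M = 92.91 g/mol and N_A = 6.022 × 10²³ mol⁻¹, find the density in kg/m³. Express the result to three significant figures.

8570 kg/m³

In a BCC lattice, atoms touch along the body diagonal, so √3·a = 4r, giving a = 3.302 Å = 3.302 × 10^-8 cm.
With Z = 2, ρ = Z·M/(N_A·a³) = 2 × 92.91 / (6.022 × 10²³ × 3.602 × 10^-23) = 8.567 g/cm³ = 8570 kg/m³.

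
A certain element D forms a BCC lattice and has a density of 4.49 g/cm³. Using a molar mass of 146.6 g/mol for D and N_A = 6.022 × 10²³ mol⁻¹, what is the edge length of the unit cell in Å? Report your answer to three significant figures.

With Z = 2 atoms per BCC cell, a³ = Z·M/(N_A·ρ) = 2 × 146.6 / (6.022 × 10²³ × 4.490 g/cm³) = 1.084 × 10^-22 cm³.
a = (1.084 × 10^-22)^(1/3) = 4.769 × 10^-8 cm = 4.77 Å.

4.77 Å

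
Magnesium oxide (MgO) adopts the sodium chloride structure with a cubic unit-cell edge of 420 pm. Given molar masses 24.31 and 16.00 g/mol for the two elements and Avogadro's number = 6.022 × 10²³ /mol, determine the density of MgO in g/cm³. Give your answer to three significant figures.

3.61 g/cm³

The sodium chloride structure contains Z = 4 formula units per cell; M(MgO) = 24.31 + 16.00 = 40.31 g/mol.
a³ = (4.200 × 10^-8 cm)³ = 7.409 × 10^-23 cm³.
ρ = 4 × 40.31 / (6.022 × 10²³ × 7.409 × 10^-23) = 3.614 g/cm³.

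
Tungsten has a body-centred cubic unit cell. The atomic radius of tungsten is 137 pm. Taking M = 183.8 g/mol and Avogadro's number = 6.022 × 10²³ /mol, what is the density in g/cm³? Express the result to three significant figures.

In a BCC lattice, atoms touch along the body diagonal, so √3·a = 4r, giving a = 316.4 pm = 3.164 × 10^-8 cm.
With Z = 2, ρ = Z·M/(N_A·a³) = 2 × 183.8 / (6.022 × 10²³ × 3.167 × 10^-23) = 19.27 g/cm³.

19.3 g/cm³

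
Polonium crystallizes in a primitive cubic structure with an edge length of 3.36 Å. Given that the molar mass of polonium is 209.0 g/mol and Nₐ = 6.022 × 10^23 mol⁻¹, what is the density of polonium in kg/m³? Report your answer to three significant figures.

9150 kg/m³

A simple cubic unit cell contains Z = 1 atom.
Cell volume: a³ = (3.36 Å)³ = (3.360 × 10^-8 cm)³ = 3.793 × 10^-23 cm³.
ρ = Z·M/(N_A·a³) = 1 × 209.0 / (6.022 × 10²³ × 3.793 × 10^-23) = 9.149 g/cm³ = 9150 kg/m³.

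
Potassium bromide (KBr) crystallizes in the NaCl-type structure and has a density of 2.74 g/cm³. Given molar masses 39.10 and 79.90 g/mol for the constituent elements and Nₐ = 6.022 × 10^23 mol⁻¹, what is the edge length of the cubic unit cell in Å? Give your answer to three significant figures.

6.61 Å

M(KBr) = 119.0 g/mol; Z = 4 formula units per cell.
a³ = Z·M/(N_A·ρ) = 4 × 119.0 / (6.022 × 10²³ × 2.74) = 2.885 × 10^-22 cm³, so a = 6.608 × 10^-8 cm = 6.61 Å.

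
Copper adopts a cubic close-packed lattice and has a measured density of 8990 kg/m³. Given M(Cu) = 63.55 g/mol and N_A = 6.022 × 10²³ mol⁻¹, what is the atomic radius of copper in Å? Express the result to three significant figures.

1.28 Å

For an FCC cell (Z = 4), a³ = Z·M/(N_A·ρ) = 4 × 63.55 / (6.022 × 10²³ × 8.990) = 4.695 × 10^-23 cm³, so a = 3.608 × 10^-8 cm = 3.608 Å.
Atoms touch along the face diagonal, so √2·a = 4r, so r = 0.3536 × a = 1.28 Å.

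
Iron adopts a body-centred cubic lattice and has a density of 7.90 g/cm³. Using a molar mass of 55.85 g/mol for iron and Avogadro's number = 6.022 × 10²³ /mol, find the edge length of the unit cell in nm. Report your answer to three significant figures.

0.286 nm

With Z = 2 atoms per BCC cell, a³ = Z·M/(N_A·ρ) = 2 × 55.85 / (6.022 × 10²³ × 7.900 g/cm³) = 2.348 × 10^-23 cm³.
a = (2.348 × 10^-23)^(1/3) = 2.863 × 10^-8 cm = 0.286 nm.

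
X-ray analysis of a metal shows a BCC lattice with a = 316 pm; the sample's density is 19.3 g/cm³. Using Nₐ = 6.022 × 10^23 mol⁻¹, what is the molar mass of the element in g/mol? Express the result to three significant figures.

183 g/mol

A BCC cell has Z = 2 atoms; a = 3.160 × 10^-8 cm.
M = ρ·N_A·a³/Z = 19.3 × 6.022 × 10²³ × 3.155 × 10^-23 / 2 = 183 g/mol.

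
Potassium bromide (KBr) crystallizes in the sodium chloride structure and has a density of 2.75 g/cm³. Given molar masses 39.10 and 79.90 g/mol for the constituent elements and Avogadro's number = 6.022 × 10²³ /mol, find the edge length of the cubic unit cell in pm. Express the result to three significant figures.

660 pm

M(KBr) = 119.0 g/mol; Z = 4 formula units per cell.
a³ = Z·M/(N_A·ρ) = 4 × 119.0 / (6.022 × 10²³ × 2.75) = 2.874 × 10^-22 cm³, so a = 6.600 × 10^-8 cm = 660 pm.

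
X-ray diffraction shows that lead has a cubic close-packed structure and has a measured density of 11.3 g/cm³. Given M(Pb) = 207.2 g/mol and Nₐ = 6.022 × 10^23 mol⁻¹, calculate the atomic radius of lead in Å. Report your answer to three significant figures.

1.75 Å

For an FCC cell (Z = 4), a³ = Z·M/(N_A·ρ) = 4 × 207.2 / (6.022 × 10²³ × 11.30) = 1.218 × 10^-22 cm³, so a = 4.957 × 10^-8 cm = 4.957 Å.
Atoms touch along the face diagonal, so √2·a = 4r, so r = 0.3536 × a = 1.75 Å.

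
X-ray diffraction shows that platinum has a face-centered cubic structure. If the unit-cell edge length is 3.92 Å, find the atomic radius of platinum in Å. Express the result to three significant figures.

1.39 Å

In an FCC lattice, atoms touch along the face diagonal, so √2·a = 4r.
r = √2·a/4 = 1.4142 × 3.92 / 4 = 1.39 Å.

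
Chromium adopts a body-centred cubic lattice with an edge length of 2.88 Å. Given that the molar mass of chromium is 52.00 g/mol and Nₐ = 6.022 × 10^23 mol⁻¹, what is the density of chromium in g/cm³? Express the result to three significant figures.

7.23 g/cm³

A BCC unit cell contains Z = 2 atoms.
Cell volume: a³ = (2.88 Å)³ = (2.880 × 10^-8 cm)³ = 2.389 × 10^-23 cm³.
ρ = Z·M/(N_A·a³) = 2 × 52.00 / (6.022 × 10²³ × 2.389 × 10^-23) = 7.230 g/cm³.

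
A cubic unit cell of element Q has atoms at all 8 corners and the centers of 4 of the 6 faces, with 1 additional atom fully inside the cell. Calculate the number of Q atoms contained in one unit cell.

4

Corner atoms are shared by 8 cells (1/8 each), face atoms by 2 (1/2 each), interior atoms are unshared.
Net atoms = 8 × 1/8 + 4 × 1/2 + 1 = 1 + 2 + 1 = 4.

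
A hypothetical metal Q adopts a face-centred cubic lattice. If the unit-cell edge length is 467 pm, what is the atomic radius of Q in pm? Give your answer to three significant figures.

165 pm

In an FCC lattice, atoms touch along the face diagonal, so √2·a = 4r.
r = √2·a/4 = 1.4142 × 467 / 4 = 165 pm.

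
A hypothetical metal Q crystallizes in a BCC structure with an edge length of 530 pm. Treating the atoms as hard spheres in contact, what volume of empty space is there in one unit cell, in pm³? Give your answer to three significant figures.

In a BCC lattice atoms touch along the body diagonal, so √3·a = 4r, so r = 0.4330a = 229.5 pm.
V_cell = a³ = 1.489 × 10^8 pm³; V_atoms = 2 × (4/3)πr³ = 1.013 × 10^8 pm³.
Empty space = 1.489 × 10^8 − 1.013 × 10^8 = 4.76 × 10^7 pm³.

4.76 × 10^7 pm³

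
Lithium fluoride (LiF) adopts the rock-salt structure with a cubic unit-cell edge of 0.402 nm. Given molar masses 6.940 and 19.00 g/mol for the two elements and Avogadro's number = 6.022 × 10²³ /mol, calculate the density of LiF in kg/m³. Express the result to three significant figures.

The rock-salt structure contains Z = 4 formula units per cell; M(LiF) = 6.940 + 19.00 = 25.94 g/mol.
a³ = (4.020 × 10^-8 cm)³ = 6.496 × 10^-23 cm³.
ρ = 4 × 25.94 / (6.022 × 10²³ × 6.496 × 10^-23) = 2.652 g/cm³ = 2650 kg/m³.

2650 kg/m³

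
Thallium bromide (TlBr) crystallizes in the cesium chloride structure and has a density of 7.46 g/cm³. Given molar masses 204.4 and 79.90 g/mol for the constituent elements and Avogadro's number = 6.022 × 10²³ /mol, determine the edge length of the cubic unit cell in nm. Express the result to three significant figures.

M(TlBr) = 284.3 g/mol; Z = 1 formula unit per cell.
a³ = Z·M/(N_A·ρ) = 1 × 284.3 / (6.022 × 10²³ × 7.46) = 6.328 × 10^-23 cm³, so a = 3.985 × 10^-8 cm = 0.399 nm.

0.399 nm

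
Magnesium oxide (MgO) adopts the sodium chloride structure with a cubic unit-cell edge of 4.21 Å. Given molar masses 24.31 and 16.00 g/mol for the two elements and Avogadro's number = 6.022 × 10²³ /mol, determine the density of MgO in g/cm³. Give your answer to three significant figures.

The sodium chloride structure contains Z = 4 formula units per cell; M(MgO) = 24.31 + 16.00 = 40.31 g/mol.
a³ = (4.210 × 10^-8 cm)³ = 7.462 × 10^-23 cm³.
ρ = 4 × 40.31 / (6.022 × 10²³ × 7.462 × 10^-23) = 3.588 g/cm³.

3.59 g/cm³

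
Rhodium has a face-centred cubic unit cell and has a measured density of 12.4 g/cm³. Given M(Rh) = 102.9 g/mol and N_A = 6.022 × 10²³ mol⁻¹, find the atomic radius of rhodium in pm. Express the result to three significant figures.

135 pm

For an FCC cell (Z = 4), a³ = Z·M/(N_A·ρ) = 4 × 102.9 / (6.022 × 10²³ × 12.40) = 5.512 × 10^-23 cm³, so a = 3.806 × 10^-8 cm = 380.6 pm.
Atoms touch along the face diagonal, so √2·a = 4r, so r = 0.3536 × a = 135 pm.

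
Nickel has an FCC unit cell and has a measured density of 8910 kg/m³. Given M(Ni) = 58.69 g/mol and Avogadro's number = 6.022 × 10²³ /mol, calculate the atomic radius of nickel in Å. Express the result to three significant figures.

For an FCC cell (Z = 4), a³ = Z·M/(N_A·ρ) = 4 × 58.69 / (6.022 × 10²³ × 8.910) = 4.375 × 10^-23 cm³, so a = 3.524 × 10^-8 cm = 3.524 Å.
Atoms touch along the face diagonal, so √2·a = 4r, so r = 0.3536 × a = 1.25 Å.

1.25 Å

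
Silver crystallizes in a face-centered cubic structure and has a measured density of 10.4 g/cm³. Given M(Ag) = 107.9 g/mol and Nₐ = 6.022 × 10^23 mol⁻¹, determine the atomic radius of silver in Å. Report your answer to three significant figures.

1.45 Å

For an FCC cell (Z = 4), a³ = Z·M/(N_A·ρ) = 4 × 107.9 / (6.022 × 10²³ × 10.40) = 6.891 × 10^-23 cm³, so a = 4.100 × 10^-8 cm = 4.100 Å.
Atoms touch along the face diagonal, so √2·a = 4r, so r = 0.3536 × a = 1.45 Å.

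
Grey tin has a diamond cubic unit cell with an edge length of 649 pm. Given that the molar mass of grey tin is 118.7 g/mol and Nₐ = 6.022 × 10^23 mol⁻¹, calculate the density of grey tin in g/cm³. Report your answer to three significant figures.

A diamond cubic unit cell contains Z = 8 atoms.
Cell volume: a³ = (649 pm)³ = (6.490 × 10^-8 cm)³ = 2.734 × 10^-22 cm³.
ρ = Z·M/(N_A·a³) = 8 × 118.7 / (6.022 × 10²³ × 2.734 × 10^-22) = 5.769 g/cm³.

5.77 g/cm³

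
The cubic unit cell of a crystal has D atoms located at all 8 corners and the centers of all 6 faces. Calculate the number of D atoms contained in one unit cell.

Corner atoms are shared by 8 cells (1/8 each), face atoms by 2 (1/2 each).
Net atoms = 8 × 1/8 + 6 × 1/2 = 1 + 3 = 4.

4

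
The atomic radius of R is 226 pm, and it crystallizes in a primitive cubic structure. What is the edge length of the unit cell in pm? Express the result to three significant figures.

452 pm

In a simple cubic lattice, atoms touch along the cell edge, so a = 2r.
a = 2r = 2 × 226 = 452 pm.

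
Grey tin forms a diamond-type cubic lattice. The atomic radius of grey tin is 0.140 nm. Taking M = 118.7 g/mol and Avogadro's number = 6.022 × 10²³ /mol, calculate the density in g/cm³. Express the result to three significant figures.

In a diamond cubic lattice, nearest neighbors lie along the body diagonal with √3·a = 8r, giving a = 0.6466 nm = 6.466 × 10^-8 cm.
With Z = 8, ρ = Z·M/(N_A·a³) = 8 × 118.7 / (6.022 × 10²³ × 2.704 × 10^-22) = 5.832 g/cm³.

5.83 g/cm³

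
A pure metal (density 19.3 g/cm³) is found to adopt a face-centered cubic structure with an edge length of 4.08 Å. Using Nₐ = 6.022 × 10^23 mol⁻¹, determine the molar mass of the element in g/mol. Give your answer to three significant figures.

197 g/mol

An FCC cell has Z = 4 atoms; a = 4.080 × 10^-8 cm.
M = ρ·N_A·a³/Z = 19.3 × 6.022 × 10²³ × 6.792 × 10^-23 / 4 = 197 g/mol.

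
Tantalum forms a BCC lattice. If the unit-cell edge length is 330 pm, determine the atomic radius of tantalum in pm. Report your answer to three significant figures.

143 pm

In a BCC lattice, atoms touch along the body diagonal, so √3·a = 4r.
r = √3·a/4 = 1.7321 × 330 / 4 = 143 pm.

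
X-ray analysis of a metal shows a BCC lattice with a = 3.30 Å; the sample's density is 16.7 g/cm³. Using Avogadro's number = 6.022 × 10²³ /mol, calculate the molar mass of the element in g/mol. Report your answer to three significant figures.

A BCC cell has Z = 2 atoms; a = 3.300 × 10^-8 cm.
M = ρ·N_A·a³/Z = 16.7 × 6.022 × 10²³ × 3.594 × 10^-23 / 2 = 181 g/mol.

181 g/mol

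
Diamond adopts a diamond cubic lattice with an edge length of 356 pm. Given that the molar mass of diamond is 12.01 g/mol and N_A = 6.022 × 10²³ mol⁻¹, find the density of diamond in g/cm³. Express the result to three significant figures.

3.54 g/cm³

A diamond cubic unit cell contains Z = 8 atoms.
Cell volume: a³ = (356 pm)³ = (3.560 × 10^-8 cm)³ = 4.512 × 10^-23 cm³.
ρ = Z·M/(N_A·a³) = 8 × 12.01 / (6.022 × 10²³ × 4.512 × 10^-23) = 3.536 g/cm³.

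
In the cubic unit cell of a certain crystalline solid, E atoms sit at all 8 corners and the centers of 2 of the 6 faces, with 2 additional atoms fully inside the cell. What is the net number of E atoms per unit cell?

Corner atoms are shared by 8 cells (1/8 each), face atoms by 2 (1/2 each), interior atoms are unshared.
Net atoms = 8 × 1/8 + 2 × 1/2 + 2 = 1 + 1 + 2 = 4.

4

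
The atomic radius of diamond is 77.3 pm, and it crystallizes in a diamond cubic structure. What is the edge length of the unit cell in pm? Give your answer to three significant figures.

357 pm

In a diamond cubic lattice, nearest neighbors lie along the body diagonal with √3·a = 8r.
a = 8r/√3 = 8 × 77.3 / 1.7321 = 357 pm.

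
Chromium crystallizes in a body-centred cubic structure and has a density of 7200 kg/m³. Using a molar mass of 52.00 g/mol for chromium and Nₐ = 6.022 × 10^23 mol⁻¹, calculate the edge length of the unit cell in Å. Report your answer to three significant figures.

With Z = 2 atoms per BCC cell, a³ = Z·M/(N_A·ρ) = 2 × 52.00 / (6.022 × 10²³ × 7.200 g/cm³) = 2.399 × 10^-23 cm³.
a = (2.399 × 10^-23)^(1/3) = 2.884 × 10^-8 cm = 2.88 Å.

2.88 Å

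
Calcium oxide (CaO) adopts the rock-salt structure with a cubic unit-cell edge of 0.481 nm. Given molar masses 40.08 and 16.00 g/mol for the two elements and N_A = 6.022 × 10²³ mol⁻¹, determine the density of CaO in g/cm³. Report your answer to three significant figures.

3.35 g/cm³

The rock-salt structure contains Z = 4 formula units per cell; M(CaO) = 40.08 + 16.00 = 56.08 g/mol.
a³ = (4.810 × 10^-8 cm)³ = 1.113 × 10^-22 cm³.
ρ = 4 × 56.08 / (6.022 × 10²³ × 1.113 × 10^-22) = 3.347 g/cm³.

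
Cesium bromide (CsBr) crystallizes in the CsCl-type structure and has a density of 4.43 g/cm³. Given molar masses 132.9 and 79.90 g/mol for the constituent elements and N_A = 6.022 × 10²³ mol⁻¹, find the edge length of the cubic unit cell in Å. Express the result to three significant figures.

M(CsBr) = 212.8 g/mol; Z = 1 formula unit per cell.
a³ = Z·M/(N_A·ρ) = 1 × 212.8 / (6.022 × 10²³ × 4.43) = 7.977 × 10^-23 cm³, so a = 4.305 × 10^-8 cm = 4.30 Å.

4.30 Å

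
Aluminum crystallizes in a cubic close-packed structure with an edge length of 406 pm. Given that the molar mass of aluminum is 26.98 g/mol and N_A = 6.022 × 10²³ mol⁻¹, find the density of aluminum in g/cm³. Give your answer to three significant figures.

An FCC unit cell contains Z = 4 atoms.
Cell volume: a³ = (406 pm)³ = (4.060 × 10^-8 cm)³ = 6.692 × 10^-23 cm³.
ρ = Z·M/(N_A·a³) = 4 × 26.98 / (6.022 × 10²³ × 6.692 × 10^-23) = 2.678 g/cm³.

2.68 g/cm³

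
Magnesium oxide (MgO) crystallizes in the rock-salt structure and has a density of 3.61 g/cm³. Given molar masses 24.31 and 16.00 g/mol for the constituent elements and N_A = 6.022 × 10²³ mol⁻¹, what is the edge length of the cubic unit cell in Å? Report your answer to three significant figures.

4.20 Å

M(MgO) = 40.31 g/mol; Z = 4 formula units per cell.
a³ = Z·M/(N_A·ρ) = 4 × 40.31 / (6.022 × 10²³ × 3.61) = 7.417 × 10^-23 cm³, so a = 4.202 × 10^-8 cm = 4.20 Å.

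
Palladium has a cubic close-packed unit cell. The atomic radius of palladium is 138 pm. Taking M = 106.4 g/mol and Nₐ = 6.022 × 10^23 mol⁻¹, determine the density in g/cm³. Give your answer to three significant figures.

In an FCC lattice, atoms touch along the face diagonal, so √2·a = 4r, giving a = 390.3 pm = 3.903 × 10^-8 cm.
With Z = 4, ρ = Z·M/(N_A·a³) = 4 × 106.4 / (6.022 × 10²³ × 5.947 × 10^-23) = 11.88 g/cm³.

11.9 g/cm³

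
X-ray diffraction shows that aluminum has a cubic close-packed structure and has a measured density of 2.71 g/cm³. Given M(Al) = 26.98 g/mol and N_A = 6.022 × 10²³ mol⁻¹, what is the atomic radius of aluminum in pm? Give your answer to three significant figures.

For an FCC cell (Z = 4), a³ = Z·M/(N_A·ρ) = 4 × 26.98 / (6.022 × 10²³ × 2.710) = 6.613 × 10^-23 cm³, so a = 4.044 × 10^-8 cm = 404.4 pm.
Atoms touch along the face diagonal, so √2·a = 4r, so r = 0.3536 × a = 143 pm.

143 pm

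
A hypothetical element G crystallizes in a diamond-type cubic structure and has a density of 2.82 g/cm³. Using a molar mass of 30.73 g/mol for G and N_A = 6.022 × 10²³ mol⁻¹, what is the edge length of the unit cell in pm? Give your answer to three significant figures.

With Z = 8 atoms per diamond cubic cell, a³ = Z·M/(N_A·ρ) = 8 × 30.73 / (6.022 × 10²³ × 2.820 g/cm³) = 1.448 × 10^-22 cm³.
a = (1.448 × 10^-22)^(1/3) = 5.251 × 10^-8 cm = 525 pm.

525 pm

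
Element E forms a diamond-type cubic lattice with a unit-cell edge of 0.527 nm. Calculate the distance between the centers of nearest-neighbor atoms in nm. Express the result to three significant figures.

0.228 nm

In a diamond cubic structure, nearest neighbors lie along the body diagonal with √3·a = 8r; the nearest-neighbor distance equals 2r = 0.4330·a.
d = 0.4330 × 0.527 = 0.228 nm.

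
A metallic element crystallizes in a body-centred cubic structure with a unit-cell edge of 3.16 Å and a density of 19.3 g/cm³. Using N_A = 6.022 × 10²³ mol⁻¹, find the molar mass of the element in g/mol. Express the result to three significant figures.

A BCC cell has Z = 2 atoms; a = 3.160 × 10^-8 cm.
M = ρ·N_A·a³/Z = 19.3 × 6.022 × 10²³ × 3.155 × 10^-23 / 2 = 183 g/mol.

183 g/mol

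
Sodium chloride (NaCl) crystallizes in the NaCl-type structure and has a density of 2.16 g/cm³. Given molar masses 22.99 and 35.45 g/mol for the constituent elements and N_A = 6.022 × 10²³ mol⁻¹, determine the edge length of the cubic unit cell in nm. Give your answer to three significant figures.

M(NaCl) = 58.44 g/mol; Z = 4 formula units per cell.
a³ = Z·M/(N_A·ρ) = 4 × 58.44 / (6.022 × 10²³ × 2.16) = 1.797 × 10^-22 cm³, so a = 5.643 × 10^-8 cm = 0.564 nm.

0.564 nm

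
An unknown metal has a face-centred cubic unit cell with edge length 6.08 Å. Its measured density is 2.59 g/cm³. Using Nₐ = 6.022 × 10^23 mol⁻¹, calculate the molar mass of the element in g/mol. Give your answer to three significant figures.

An FCC cell has Z = 4 atoms; a = 6.080 × 10^-8 cm.
M = ρ·N_A·a³/Z = 2.59 × 6.022 × 10²³ × 2.248 × 10^-22 / 4 = 87.6 g/mol.

87.6 g/mol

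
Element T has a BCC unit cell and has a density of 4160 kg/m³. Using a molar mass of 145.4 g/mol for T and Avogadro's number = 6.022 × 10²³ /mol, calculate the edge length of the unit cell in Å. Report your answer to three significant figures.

With Z = 2 atoms per BCC cell, a³ = Z·M/(N_A·ρ) = 2 × 145.4 / (6.022 × 10²³ × 4.160 g/cm³) = 1.161 × 10^-22 cm³.
a = (1.161 × 10^-22)^(1/3) = 4.878 × 10^-8 cm = 4.88 Å.

4.88 Å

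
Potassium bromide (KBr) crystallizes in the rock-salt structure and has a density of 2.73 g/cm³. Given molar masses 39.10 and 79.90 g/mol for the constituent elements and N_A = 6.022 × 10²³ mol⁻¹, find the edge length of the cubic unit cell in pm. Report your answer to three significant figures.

662 pm

M(KBr) = 119.0 g/mol; Z = 4 formula units per cell.
a³ = Z·M/(N_A·ρ) = 4 × 119.0 / (6.022 × 10²³ × 2.73) = 2.895 × 10^-22 cm³, so a = 6.616 × 10^-8 cm = 662 pm.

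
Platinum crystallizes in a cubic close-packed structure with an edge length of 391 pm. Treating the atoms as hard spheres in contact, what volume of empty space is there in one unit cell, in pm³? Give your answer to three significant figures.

In an FCC lattice atoms touch along the face diagonal, so √2·a = 4r, so r = 0.3536a = 138.2 pm.
V_cell = a³ = 5.978 × 10^7 pm³; V_atoms = 4 × (4/3)πr³ = 4.426 × 10^7 pm³.
Empty space = 5.978 × 10^7 − 4.426 × 10^7 = 1.55 × 10^7 pm³.

1.55 × 10^7 pm³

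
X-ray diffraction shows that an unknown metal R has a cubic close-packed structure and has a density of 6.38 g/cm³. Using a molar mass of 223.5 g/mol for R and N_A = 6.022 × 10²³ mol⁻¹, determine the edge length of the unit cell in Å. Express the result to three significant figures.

6.15 Å

With Z = 4 atoms per FCC cell, a³ = Z·M/(N_A·ρ) = 4 × 223.5 / (6.022 × 10²³ × 6.380 g/cm³) = 2.327 × 10^-22 cm³.
a = (2.327 × 10^-22)^(1/3) = 6.151 × 10^-8 cm = 6.15 Å.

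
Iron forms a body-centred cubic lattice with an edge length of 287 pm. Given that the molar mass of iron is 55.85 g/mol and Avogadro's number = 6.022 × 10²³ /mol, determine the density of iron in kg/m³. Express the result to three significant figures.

A BCC unit cell contains Z = 2 atoms.
Cell volume: a³ = (287 pm)³ = (2.870 × 10^-8 cm)³ = 2.364 × 10^-23 cm³.
ρ = Z·M/(N_A·a³) = 2 × 55.85 / (6.022 × 10²³ × 2.364 × 10^-23) = 7.846 g/cm³ = 7850 kg/m³.

7850 kg/m³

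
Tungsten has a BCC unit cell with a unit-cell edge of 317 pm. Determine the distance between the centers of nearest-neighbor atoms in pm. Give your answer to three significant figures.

275 pm

In a BCC structure, atoms touch along the body diagonal, so √3·a = 4r; the nearest-neighbor distance equals 2r = 0.8660·a.
d = 0.8660 × 317 = 275 pm.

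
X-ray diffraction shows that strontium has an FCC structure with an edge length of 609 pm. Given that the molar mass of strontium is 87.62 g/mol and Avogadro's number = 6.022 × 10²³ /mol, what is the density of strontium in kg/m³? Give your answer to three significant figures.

An FCC unit cell contains Z = 4 atoms.
Cell volume: a³ = (609 pm)³ = (6.090 × 10^-8 cm)³ = 2.259 × 10^-22 cm³.
ρ = Z·M/(N_A·a³) = 4 × 87.62 / (6.022 × 10²³ × 2.259 × 10^-22) = 2.577 g/cm³ = 2580 kg/m³.

2580 kg/m³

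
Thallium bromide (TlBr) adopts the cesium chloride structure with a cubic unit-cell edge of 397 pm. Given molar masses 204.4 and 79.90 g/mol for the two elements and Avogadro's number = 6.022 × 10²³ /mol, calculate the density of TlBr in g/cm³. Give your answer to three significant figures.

7.55 g/cm³

The cesium chloride structure contains Z = 1 formula unit per cell; M(TlBr) = 204.4 + 79.90 = 284.3 g/mol.
a³ = (3.970 × 10^-8 cm)³ = 6.257 × 10^-23 cm³.
ρ = 1 × 284.3 / (6.022 × 10²³ × 6.257 × 10^-23) = 7.545 g/cm³.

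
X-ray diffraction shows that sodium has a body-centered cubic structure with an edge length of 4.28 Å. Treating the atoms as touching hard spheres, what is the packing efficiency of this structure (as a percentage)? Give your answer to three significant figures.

In a BCC lattice atoms touch along the body diagonal, so √3·a = 4r, so r = 0.4330a = 1.853 Å.
Packing fraction = Z·(4/3)πr³ / a³ = 2 × (4/3)π × (1.853)³ / (4.28)³ = 0.6802 = 68.0%.

68.0%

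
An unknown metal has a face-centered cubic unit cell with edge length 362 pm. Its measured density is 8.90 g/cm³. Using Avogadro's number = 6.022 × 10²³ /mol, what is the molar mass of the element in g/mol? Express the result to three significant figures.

An FCC cell has Z = 4 atoms; a = 3.620 × 10^-8 cm.
M = ρ·N_A·a³/Z = 8.90 × 6.022 × 10²³ × 4.744 × 10^-23 / 4 = 63.6 g/mol.

63.6 g/mol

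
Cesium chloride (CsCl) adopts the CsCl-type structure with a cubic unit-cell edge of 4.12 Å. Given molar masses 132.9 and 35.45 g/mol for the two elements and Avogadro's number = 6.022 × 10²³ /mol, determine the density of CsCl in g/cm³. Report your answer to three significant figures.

4.00 g/cm³

The CsCl-type structure contains Z = 1 formula unit per cell; M(CsCl) = 132.9 + 35.45 = 168.35 g/mol.
a³ = (4.120 × 10^-8 cm)³ = 6.993 × 10^-23 cm³.
ρ = 1 × 168.35 / (6.022 × 10²³ × 6.993 × 10^-23) = 3.997 g/cm³.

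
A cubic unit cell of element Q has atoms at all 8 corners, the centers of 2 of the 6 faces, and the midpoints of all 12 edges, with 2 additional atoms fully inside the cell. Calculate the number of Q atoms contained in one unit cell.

7

Corner atoms are shared by 8 cells (1/8 each), face atoms by 2 (1/2 each), edge atoms by 4 (1/4 each), interior atoms are unshared.
Net atoms = 8 × 1/8 + 2 × 1/2 + 12 × 1/4 + 2 = 1 + 1 + 3 + 2 = 7.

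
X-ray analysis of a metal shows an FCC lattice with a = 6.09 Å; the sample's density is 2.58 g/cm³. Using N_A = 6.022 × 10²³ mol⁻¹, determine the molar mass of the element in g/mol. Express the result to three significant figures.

An FCC cell has Z = 4 atoms; a = 6.090 × 10^-8 cm.
M = ρ·N_A·a³/Z = 2.58 × 6.022 × 10²³ × 2.259 × 10^-22 / 4 = 87.7 g/mol.

87.7 g/mol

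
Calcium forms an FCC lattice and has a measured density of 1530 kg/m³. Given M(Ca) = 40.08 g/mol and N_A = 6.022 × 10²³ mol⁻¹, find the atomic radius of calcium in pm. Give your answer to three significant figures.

For an FCC cell (Z = 4), a³ = Z·M/(N_A·ρ) = 4 × 40.08 / (6.022 × 10²³ × 1.530) = 1.740 × 10^-22 cm³, so a = 5.583 × 10^-8 cm = 558.3 pm.
Atoms touch along the face diagonal, so √2·a = 4r, so r = 0.3536 × a = 197 pm.

197 pm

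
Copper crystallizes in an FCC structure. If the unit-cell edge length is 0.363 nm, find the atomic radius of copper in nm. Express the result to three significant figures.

In an FCC lattice, atoms touch along the face diagonal, so √2·a = 4r.
r = √2·a/4 = 1.4142 × 0.363 / 4 = 0.128 nm.

0.128 nm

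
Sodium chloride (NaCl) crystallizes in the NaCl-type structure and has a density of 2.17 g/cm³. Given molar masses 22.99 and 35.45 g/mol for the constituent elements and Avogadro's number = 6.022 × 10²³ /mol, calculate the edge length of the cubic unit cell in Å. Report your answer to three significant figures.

M(NaCl) = 58.44 g/mol; Z = 4 formula units per cell.
a³ = Z·M/(N_A·ρ) = 4 × 58.44 / (6.022 × 10²³ × 2.17) = 1.789 × 10^-22 cm³, so a = 5.635 × 10^-8 cm = 5.63 Å.

5.63 Å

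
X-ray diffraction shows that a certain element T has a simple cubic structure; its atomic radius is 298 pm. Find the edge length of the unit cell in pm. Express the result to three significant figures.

596 pm

In a simple cubic lattice, atoms touch along the cell edge, so a = 2r.
a = 2r = 2 × 298 = 596 pm.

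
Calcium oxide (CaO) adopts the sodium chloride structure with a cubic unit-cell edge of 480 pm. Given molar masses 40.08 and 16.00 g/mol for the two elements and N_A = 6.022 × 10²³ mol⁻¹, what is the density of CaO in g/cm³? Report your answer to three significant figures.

3.37 g/cm³

The sodium chloride structure contains Z = 4 formula units per cell; M(CaO) = 40.08 + 16.00 = 56.08 g/mol.
a³ = (4.800 × 10^-8 cm)³ = 1.106 × 10^-22 cm³.
ρ = 4 × 56.08 / (6.022 × 10²³ × 1.106 × 10^-22) = 3.368 g/cm³.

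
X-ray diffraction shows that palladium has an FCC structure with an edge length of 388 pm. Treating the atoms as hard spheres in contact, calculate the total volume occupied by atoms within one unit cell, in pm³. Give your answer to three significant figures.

4.33 × 10^7 pm³

In an FCC lattice atoms touch along the face diagonal, so √2·a = 4r, so r = 0.3536a = 137.2 pm.
V_atoms = Z × (4/3)πr³ = 4 × (4/3)π × (137.2)³ = 4.33 × 10^7 pm³.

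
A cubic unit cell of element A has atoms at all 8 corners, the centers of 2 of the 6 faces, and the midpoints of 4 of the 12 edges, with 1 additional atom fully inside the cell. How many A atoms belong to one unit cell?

4

Corner atoms are shared by 8 cells (1/8 each), face atoms by 2 (1/2 each), edge atoms by 4 (1/4 each), interior atoms are unshared.
Net atoms = 8 × 1/8 + 2 × 1/2 + 4 × 1/4 + 1 = 1 + 1 + 1 + 1 = 4.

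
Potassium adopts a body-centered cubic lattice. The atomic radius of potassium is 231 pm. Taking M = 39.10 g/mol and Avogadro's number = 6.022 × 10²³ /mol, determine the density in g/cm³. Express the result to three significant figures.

0.855 g/cm³

In a BCC lattice, atoms touch along the body diagonal, so √3·a = 4r, giving a = 533.5 pm = 5.335 × 10^-8 cm.
With Z = 2, ρ = Z·M/(N_A·a³) = 2 × 39.10 / (6.022 × 10²³ × 1.518 × 10^-22) = 0.8553 g/cm³.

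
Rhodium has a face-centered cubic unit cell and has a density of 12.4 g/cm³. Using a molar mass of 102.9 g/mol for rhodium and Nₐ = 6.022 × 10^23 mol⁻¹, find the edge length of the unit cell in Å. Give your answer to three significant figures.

3.81 Å

With Z = 4 atoms per FCC cell, a³ = Z·M/(N_A·ρ) = 4 × 102.9 / (6.022 × 10²³ × 12.40 g/cm³) = 5.512 × 10^-23 cm³.
a = (5.512 × 10^-23)^(1/3) = 3.806 × 10^-8 cm = 3.81 Å.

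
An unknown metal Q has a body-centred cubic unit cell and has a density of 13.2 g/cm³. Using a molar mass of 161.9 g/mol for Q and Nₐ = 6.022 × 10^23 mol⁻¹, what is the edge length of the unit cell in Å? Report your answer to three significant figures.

3.44 Å

With Z = 2 atoms per BCC cell, a³ = Z·M/(N_A·ρ) = 2 × 161.9 / (6.022 × 10²³ × 13.20 g/cm³) = 4.073 × 10^-23 cm³.
a = (4.073 × 10^-23)^(1/3) = 3.441 × 10^-8 cm = 3.44 Å.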